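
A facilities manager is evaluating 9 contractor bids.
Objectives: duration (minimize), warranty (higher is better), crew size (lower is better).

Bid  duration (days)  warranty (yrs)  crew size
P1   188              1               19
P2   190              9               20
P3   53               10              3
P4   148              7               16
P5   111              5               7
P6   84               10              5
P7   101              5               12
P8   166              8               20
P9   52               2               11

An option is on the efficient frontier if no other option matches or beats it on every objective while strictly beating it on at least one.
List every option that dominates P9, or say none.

P1: worse on duration (188 vs 52).
P2: worse on duration (190 vs 52).
P3: worse on duration (53 vs 52).
P4: worse on duration (148 vs 52).
P5: worse on duration (111 vs 52).
P6: worse on duration (84 vs 52).
P7: worse on duration (101 vs 52).
P8: worse on duration (166 vs 52).
No option dominates P9.

none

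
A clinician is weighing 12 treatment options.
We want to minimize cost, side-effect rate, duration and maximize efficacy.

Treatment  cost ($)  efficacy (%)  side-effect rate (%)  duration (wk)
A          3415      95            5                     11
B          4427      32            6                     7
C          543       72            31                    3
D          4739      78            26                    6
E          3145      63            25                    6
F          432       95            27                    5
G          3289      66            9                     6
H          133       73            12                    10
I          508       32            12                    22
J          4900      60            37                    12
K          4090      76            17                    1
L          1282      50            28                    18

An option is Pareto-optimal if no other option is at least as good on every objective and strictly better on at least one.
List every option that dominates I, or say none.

H: cost 133≤508, efficacy 73≥32, side-effect rate 12≤12, duration 10≤22 — dominates I.
Others (A, B, C, D, E, F, G, J, K, L) are each worse than I on at least one objective.

H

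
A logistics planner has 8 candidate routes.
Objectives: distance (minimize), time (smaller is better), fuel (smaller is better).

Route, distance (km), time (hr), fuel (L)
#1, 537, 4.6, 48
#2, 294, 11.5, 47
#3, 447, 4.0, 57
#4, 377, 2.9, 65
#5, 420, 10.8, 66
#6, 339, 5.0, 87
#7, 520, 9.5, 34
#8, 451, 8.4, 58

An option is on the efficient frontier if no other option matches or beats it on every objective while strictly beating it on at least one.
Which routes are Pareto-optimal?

#1: not dominated.
#2: not dominated (best distance).
#3: not dominated.
#4: not dominated (best time).
#5: dominated by #4 (distance 377≤420, time 2.9≤10.8, fuel 65≤66).
#6: not dominated.
#7: not dominated (best fuel).
#8: dominated by #3 (distance 447≤451, time 4.0≤8.4, fuel 57≤58).

#1, #2, #3, #4, #6, #7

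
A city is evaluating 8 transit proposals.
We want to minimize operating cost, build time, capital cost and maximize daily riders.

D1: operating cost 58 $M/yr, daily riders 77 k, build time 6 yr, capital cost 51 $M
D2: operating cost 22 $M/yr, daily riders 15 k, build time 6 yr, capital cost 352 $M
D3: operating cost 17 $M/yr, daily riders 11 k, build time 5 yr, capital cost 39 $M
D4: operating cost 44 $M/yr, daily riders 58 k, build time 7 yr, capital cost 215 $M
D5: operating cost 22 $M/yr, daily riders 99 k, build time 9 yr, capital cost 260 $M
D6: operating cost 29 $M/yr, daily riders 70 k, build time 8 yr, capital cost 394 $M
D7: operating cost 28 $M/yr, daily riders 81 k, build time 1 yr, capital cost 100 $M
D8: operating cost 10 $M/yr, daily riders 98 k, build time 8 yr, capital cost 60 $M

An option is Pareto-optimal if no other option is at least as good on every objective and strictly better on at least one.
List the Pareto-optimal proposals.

D1: not dominated.
D2: not dominated.
D3: not dominated (best capital cost).
D4: dominated by D7 (operating cost 28≤44, daily riders 81≥58, build time 1≤7, capital cost 100≤215).
D5: not dominated (best daily riders).
D6: dominated by D7 (operating cost 28≤29, daily riders 81≥70, build time 1≤8, capital cost 100≤394).
D7: not dominated (best build time).
D8: not dominated (best operating cost).

D1, D2, D3, D5, D7, D8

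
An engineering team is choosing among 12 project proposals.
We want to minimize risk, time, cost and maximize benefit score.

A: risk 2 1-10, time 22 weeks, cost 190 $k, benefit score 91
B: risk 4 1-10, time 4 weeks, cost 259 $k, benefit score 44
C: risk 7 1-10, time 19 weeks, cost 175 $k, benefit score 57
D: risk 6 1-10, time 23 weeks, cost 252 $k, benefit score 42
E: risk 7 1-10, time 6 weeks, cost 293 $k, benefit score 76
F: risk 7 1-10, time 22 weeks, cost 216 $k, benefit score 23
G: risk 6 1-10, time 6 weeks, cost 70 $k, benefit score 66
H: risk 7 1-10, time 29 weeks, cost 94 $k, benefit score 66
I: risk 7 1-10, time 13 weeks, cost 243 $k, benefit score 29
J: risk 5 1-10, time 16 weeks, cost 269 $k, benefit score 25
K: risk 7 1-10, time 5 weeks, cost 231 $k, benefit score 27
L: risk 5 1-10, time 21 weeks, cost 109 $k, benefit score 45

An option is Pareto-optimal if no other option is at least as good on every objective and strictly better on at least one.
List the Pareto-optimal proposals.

A, B, E, G, K, L

A: not dominated (best risk).
B: not dominated (best time).
C: dominated by G (risk 6≤7, time 6≤19, cost 70≤175, benefit score 66≥57).
D: dominated by A (risk 2≤6, time 22≤23, cost 190≤252, benefit score 91≥42).
E: not dominated.
F: dominated by A (risk 2≤7, time 22≤22, cost 190≤216, benefit score 91≥23).
G: not dominated (best cost).
H: dominated by G (risk 6≤7, time 6≤29, cost 70≤94, benefit score 66≥66).
I: dominated by G (risk 6≤7, time 6≤13, cost 70≤243, benefit score 66≥29).
J: dominated by B (risk 4≤5, time 4≤16, cost 259≤269, benefit score 44≥25).
K: not dominated.
L: not dominated.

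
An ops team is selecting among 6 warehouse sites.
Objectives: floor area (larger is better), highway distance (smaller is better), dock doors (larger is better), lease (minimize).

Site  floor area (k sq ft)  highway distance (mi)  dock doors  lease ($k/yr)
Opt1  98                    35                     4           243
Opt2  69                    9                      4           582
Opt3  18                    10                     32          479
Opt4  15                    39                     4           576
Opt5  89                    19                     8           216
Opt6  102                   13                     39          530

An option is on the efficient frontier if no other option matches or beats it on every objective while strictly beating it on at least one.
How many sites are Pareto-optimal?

5

Opt1: not dominated.
Opt2: not dominated (best highway distance).
Opt3: not dominated.
Opt4: dominated by Opt1 (floor area 98≥15, highway distance 35≤39, dock doors 4≥4, lease 243≤576).
Opt5: not dominated (best lease).
Opt6: not dominated (best floor area).
Pareto-optimal: Opt1, Opt2, Opt3, Opt5, Opt6 → 5.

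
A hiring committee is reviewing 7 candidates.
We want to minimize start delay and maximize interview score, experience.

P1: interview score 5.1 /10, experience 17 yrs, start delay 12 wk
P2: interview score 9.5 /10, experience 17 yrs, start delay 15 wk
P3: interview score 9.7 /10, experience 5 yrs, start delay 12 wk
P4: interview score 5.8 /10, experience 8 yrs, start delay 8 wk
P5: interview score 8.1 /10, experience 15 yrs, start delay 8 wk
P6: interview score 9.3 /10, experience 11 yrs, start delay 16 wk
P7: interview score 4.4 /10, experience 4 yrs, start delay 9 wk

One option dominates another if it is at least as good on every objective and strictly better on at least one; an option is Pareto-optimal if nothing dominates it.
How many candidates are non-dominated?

4

P1: not dominated.
P2: not dominated.
P3: not dominated (best interview score).
P4: dominated by P5 (interview score 8.1≥5.8, experience 15≥8, start delay 8≤8).
P5: not dominated.
P6: dominated by P2 (interview score 9.5≥9.3, experience 17≥11, start delay 15≤16).
P7: dominated by P4 (interview score 5.8≥4.4, experience 8≥4, start delay 8≤9).
Pareto-optimal: P1, P2, P3, P5 → 4.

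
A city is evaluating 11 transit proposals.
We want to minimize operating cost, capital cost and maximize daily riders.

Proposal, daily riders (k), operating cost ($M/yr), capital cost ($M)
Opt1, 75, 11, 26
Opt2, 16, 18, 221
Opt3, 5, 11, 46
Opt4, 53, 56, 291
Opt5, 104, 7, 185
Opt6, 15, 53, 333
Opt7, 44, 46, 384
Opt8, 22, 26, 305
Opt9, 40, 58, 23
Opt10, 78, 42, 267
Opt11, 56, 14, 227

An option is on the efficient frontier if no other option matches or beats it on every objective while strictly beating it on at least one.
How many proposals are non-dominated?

Opt1: not dominated.
Opt2: dominated by Opt1 (daily riders 75≥16, operating cost 11≤18, capital cost 26≤221).
Opt3: dominated by Opt1 (daily riders 75≥5, operating cost 11≤11, capital cost 26≤46).
Opt4: dominated by Opt1 (daily riders 75≥53, operating cost 11≤56, capital cost 26≤291).
Opt5: not dominated (best daily riders).
Opt6: dominated by Opt1 (daily riders 75≥15, operating cost 11≤53, capital cost 26≤333).
Opt7: dominated by Opt1 (daily riders 75≥44, operating cost 11≤46, capital cost 26≤384).
Opt8: dominated by Opt1 (daily riders 75≥22, operating cost 11≤26, capital cost 26≤305).
Opt9: not dominated (best capital cost).
Opt10: dominated by Opt5 (daily riders 104≥78, operating cost 7≤42, capital cost 185≤267).
Opt11: dominated by Opt1 (daily riders 75≥56, operating cost 11≤14, capital cost 26≤227).
Pareto-optimal: Opt1, Opt5, Opt9 → 3.

3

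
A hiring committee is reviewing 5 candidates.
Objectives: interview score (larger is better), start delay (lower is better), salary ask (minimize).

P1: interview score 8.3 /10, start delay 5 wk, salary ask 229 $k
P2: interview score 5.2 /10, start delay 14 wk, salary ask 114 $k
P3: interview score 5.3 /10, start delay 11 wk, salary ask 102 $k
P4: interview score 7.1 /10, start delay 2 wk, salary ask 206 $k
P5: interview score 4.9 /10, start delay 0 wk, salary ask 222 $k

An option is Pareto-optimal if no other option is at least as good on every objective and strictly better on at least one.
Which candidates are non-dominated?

P1, P3, P4, P5

P1: not dominated (best interview score).
P2: dominated by P3 (interview score 5.3≥5.2, start delay 11≤14, salary ask 102≤114).
P3: not dominated (best salary ask).
P4: not dominated.
P5: not dominated (best start delay).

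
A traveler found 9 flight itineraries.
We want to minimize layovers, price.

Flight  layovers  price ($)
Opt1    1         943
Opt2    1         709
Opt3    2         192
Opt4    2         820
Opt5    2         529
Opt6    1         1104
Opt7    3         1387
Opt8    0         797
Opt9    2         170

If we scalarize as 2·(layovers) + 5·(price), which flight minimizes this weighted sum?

Opt9

Opt1: 2·1 + 5·943 = 4717
Opt2: 2·1 + 5·709 = 3547
Opt3: 2·2 + 5·192 = 964
Opt4: 2·2 + 5·820 = 4104
Opt5: 2·2 + 5·529 = 2649
Opt6: 2·1 + 5·1104 = 5522
Opt7: 2·3 + 5·1387 = 6941
Opt8: 2·0 + 5·797 = 3985
Opt9: 2·2 + 5·170 = 854
Lowest: Opt9 at 854.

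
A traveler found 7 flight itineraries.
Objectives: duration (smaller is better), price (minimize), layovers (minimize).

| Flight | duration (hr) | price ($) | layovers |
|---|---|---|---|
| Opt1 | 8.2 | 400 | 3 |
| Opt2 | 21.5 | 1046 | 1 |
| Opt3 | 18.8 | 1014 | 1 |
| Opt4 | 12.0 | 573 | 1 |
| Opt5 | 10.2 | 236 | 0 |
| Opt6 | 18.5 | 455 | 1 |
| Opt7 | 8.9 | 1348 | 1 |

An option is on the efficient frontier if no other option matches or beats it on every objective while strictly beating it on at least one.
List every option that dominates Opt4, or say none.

Opt5: duration 10.2≤12.0, price 236≤573, layovers 0≤1 — dominates Opt4.
Others (Opt1, Opt2, Opt3, Opt6, Opt7) are each worse than Opt4 on at least one objective.

Opt5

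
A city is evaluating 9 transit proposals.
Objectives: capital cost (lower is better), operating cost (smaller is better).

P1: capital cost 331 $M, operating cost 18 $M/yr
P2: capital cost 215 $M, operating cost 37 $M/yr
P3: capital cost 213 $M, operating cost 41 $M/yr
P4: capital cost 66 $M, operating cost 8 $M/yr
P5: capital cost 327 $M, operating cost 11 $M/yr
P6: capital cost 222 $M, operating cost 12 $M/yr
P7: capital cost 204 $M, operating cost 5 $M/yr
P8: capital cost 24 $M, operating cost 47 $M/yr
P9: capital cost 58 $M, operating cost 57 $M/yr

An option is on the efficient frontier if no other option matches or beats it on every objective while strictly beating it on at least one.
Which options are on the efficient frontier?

P1: dominated by P4 (capital cost 66≤331, operating cost 8≤18).
P2: dominated by P4 (capital cost 66≤215, operating cost 8≤37).
P3: dominated by P4 (capital cost 66≤213, operating cost 8≤41).
P4: not dominated.
P5: dominated by P4 (capital cost 66≤327, operating cost 8≤11).
P6: dominated by P4 (capital cost 66≤222, operating cost 8≤12).
P7: not dominated (best operating cost).
P8: not dominated (best capital cost).
P9: dominated by P8 (capital cost 24≤58, operating cost 47≤57).

P4, P7, P8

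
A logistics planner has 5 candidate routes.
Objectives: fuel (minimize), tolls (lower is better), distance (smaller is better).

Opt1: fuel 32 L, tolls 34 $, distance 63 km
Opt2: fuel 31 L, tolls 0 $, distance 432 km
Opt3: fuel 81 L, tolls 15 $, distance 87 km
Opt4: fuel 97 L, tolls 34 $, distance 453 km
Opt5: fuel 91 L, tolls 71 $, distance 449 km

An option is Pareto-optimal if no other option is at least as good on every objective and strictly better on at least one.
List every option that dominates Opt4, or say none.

Opt1, Opt2, Opt3

Opt1: fuel 32≤97, tolls 34≤34, distance 63≤453 — dominates Opt4.
Opt2: fuel 31≤97, tolls 0≤34, distance 432≤453 — dominates Opt4.
Opt3: fuel 81≤97, tolls 15≤34, distance 87≤453 — dominates Opt4.
Others (Opt5) are each worse than Opt4 on at least one objective.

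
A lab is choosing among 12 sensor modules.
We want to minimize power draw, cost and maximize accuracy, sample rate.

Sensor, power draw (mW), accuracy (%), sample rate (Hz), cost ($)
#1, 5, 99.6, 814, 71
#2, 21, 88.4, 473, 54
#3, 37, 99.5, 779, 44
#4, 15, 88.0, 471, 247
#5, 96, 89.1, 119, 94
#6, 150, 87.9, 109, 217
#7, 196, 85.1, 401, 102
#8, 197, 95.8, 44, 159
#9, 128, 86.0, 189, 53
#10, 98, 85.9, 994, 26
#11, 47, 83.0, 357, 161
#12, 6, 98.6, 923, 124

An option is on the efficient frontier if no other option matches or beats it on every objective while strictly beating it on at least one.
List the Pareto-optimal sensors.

#1: not dominated (best power draw).
#2: not dominated.
#3: not dominated.
#4: dominated by #1 (power draw 5≤15, accuracy 99.6≥88.0, sample rate 814≥471, cost 71≤247).
#5: dominated by #1 (power draw 5≤96, accuracy 99.6≥89.1, sample rate 814≥119, cost 71≤94).
#6: dominated by #1 (power draw 5≤150, accuracy 99.6≥87.9, sample rate 814≥109, cost 71≤217).
#7: dominated by #1 (power draw 5≤196, accuracy 99.6≥85.1, sample rate 814≥401, cost 71≤102).
#8: dominated by #1 (power draw 5≤197, accuracy 99.6≥95.8, sample rate 814≥44, cost 71≤159).
#9: dominated by #3 (power draw 37≤128, accuracy 99.5≥86.0, sample rate 779≥189, cost 44≤53).
#10: not dominated (best sample rate).
#11: dominated by #1 (power draw 5≤47, accuracy 99.6≥83.0, sample rate 814≥357, cost 71≤161).
#12: not dominated.

#1, #2, #3, #10, #12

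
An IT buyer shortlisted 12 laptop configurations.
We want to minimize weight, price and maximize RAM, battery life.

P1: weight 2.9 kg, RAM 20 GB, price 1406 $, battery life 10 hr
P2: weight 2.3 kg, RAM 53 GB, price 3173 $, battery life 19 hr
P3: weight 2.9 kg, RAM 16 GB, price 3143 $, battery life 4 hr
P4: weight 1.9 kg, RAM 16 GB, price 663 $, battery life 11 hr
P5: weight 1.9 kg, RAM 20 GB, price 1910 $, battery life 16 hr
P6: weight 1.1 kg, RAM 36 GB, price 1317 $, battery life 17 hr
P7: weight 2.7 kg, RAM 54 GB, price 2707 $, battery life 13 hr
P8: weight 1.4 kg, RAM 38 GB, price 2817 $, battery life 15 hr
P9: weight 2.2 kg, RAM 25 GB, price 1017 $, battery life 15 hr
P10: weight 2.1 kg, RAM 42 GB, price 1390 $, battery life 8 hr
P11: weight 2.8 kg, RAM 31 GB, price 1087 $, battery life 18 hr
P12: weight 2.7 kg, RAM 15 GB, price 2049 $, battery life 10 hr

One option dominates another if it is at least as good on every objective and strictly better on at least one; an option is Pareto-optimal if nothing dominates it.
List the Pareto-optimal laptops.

P2, P4, P6, P7, P8, P9, P10, P11

P1: dominated by P6 (weight 1.1≤2.9, RAM 36≥20, price 1317≤1406, battery life 17≥10).
P2: not dominated (best battery life).
P3: dominated by P1 (weight 2.9≤2.9, RAM 20≥16, price 1406≤3143, battery life 10≥4).
P4: not dominated (best price).
P5: dominated by P6 (weight 1.1≤1.9, RAM 36≥20, price 1317≤1910, battery life 17≥16).
P6: not dominated (best weight).
P7: not dominated (best RAM).
P8: not dominated.
P9: not dominated.
P10: not dominated.
P11: not dominated.
P12: dominated by P4 (weight 1.9≤2.7, RAM 16≥15, price 663≤2049, battery life 11≥10).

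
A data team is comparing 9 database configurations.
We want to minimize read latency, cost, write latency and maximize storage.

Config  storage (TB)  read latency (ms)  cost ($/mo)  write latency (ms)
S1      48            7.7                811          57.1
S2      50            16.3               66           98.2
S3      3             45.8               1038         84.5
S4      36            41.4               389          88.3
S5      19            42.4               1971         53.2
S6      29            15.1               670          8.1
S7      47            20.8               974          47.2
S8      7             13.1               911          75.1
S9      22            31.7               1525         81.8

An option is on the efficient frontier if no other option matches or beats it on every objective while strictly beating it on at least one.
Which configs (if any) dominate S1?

S2: worse on read latency (16.3 vs 7.7).
S3: worse on storage (3 vs 48).
S4: worse on storage (36 vs 48).
S5: worse on storage (19 vs 48).
S6: worse on storage (29 vs 48).
S7: worse on storage (47 vs 48).
S8: worse on storage (7 vs 48).
S9: worse on storage (22 vs 48).
No option dominates S1.

none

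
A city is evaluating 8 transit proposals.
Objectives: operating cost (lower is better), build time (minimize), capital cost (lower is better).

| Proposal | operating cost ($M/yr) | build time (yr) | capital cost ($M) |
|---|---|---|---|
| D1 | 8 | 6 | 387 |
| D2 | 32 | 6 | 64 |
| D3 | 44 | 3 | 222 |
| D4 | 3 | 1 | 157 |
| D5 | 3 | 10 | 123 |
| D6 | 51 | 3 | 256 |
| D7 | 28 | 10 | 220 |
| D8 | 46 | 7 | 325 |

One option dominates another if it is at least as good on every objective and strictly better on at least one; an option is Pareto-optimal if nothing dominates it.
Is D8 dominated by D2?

Yes

D2 vs D8: operating cost 32≤46, build time 6≤7, capital cost 64≤325 — D2 is at least as good on every objective with at least one strict improvement.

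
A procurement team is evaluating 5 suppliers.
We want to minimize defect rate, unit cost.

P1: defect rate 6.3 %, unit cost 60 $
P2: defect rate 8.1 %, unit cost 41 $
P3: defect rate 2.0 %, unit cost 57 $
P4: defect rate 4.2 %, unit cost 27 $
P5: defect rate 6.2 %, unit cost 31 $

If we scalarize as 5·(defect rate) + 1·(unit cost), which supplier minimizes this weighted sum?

P1: 5·6.3 + 1·60 = 91.5
P2: 5·8.1 + 1·41 = 81.5
P3: 5·2.0 + 1·57 = 67.0
P4: 5·4.2 + 1·27 = 48.0
P5: 5·6.2 + 1·31 = 62.0
Lowest: P4 at 48.0.

P4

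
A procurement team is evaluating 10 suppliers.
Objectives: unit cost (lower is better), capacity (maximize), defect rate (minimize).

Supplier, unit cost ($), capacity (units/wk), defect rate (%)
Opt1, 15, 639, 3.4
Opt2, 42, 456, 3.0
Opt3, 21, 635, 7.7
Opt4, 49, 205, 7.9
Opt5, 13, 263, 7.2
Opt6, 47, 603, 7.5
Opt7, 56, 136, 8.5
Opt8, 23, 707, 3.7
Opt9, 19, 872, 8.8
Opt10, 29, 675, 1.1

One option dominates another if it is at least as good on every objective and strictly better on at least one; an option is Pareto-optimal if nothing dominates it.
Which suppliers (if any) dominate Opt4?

Opt1, Opt2, Opt3, Opt5, Opt6, Opt8, Opt10

Opt1: unit cost 15≤49, capacity 639≥205, defect rate 3.4≤7.9 — dominates Opt4.
Opt2: unit cost 42≤49, capacity 456≥205, defect rate 3.0≤7.9 — dominates Opt4.
Opt3: unit cost 21≤49, capacity 635≥205, defect rate 7.7≤7.9 — dominates Opt4.
Opt5: unit cost 13≤49, capacity 263≥205, defect rate 7.2≤7.9 — dominates Opt4.
Opt6: unit cost 47≤49, capacity 603≥205, defect rate 7.5≤7.9 — dominates Opt4.
Opt8: unit cost 23≤49, capacity 707≥205, defect rate 3.7≤7.9 — dominates Opt4.
Opt10: unit cost 29≤49, capacity 675≥205, defect rate 1.1≤7.9 — dominates Opt4.
Others (Opt7, Opt9) are each worse than Opt4 on at least one objective.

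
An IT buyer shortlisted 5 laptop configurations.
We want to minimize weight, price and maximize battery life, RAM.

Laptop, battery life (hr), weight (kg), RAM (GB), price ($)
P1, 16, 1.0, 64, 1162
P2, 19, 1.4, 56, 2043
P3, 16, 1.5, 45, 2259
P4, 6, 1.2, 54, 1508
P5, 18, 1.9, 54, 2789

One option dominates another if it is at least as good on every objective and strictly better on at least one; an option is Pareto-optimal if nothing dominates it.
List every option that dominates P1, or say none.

P2: worse on weight (1.4 vs 1.0).
P3: worse on weight (1.5 vs 1.0).
P4: worse on battery life (6 vs 16).
P5: worse on weight (1.9 vs 1.0).
No option dominates P1.

none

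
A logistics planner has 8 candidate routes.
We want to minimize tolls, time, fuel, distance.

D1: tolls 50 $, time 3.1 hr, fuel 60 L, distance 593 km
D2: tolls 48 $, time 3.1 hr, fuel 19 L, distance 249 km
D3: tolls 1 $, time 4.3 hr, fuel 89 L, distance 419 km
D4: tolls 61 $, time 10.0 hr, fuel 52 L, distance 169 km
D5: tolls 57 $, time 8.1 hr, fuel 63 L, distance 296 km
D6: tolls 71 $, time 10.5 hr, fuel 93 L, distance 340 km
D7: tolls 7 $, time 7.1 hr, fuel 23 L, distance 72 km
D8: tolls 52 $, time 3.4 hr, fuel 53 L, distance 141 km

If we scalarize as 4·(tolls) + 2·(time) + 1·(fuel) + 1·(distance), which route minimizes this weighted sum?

D7

D1: 4·50 + 2·3.1 + 1·60 + 1·593 = 859.2
D2: 4·48 + 2·3.1 + 1·19 + 1·249 = 466.2
D3: 4·1 + 2·4.3 + 1·89 + 1·419 = 520.6
D4: 4·61 + 2·10.0 + 1·52 + 1·169 = 485.0
D5: 4·57 + 2·8.1 + 1·63 + 1·296 = 603.2
D6: 4·71 + 2·10.5 + 1·93 + 1·340 = 738.0
D7: 4·7 + 2·7.1 + 1·23 + 1·72 = 137.2
D8: 4·52 + 2·3.4 + 1·53 + 1·141 = 408.8
Lowest: D7 at 137.2.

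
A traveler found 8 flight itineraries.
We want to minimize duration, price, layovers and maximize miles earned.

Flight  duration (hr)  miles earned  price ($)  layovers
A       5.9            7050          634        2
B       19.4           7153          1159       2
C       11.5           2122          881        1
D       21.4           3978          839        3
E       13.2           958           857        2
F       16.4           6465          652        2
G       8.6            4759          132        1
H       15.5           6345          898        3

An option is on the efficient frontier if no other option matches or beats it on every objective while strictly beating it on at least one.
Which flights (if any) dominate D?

A: duration 5.9≤21.4, miles earned 7050≥3978, price 634≤839, layovers 2≤3 — dominates D.
F: duration 16.4≤21.4, miles earned 6465≥3978, price 652≤839, layovers 2≤3 — dominates D.
G: duration 8.6≤21.4, miles earned 4759≥3978, price 132≤839, layovers 1≤3 — dominates D.
Others (B, C, E, H) are each worse than D on at least one objective.

A, F, G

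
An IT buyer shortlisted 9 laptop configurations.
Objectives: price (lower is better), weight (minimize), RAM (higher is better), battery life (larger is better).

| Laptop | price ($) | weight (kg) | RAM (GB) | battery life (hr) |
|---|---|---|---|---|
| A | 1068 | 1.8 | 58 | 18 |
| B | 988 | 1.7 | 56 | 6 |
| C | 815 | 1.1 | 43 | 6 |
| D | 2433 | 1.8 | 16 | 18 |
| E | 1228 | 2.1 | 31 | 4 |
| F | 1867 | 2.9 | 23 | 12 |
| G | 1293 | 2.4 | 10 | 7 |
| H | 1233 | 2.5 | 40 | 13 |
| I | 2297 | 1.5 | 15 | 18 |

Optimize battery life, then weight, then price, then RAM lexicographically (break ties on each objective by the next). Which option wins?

First maximize battery life: best is 18, kept {A, D, I}.
Then minimize weight: best is 1.5, kept {I}.

I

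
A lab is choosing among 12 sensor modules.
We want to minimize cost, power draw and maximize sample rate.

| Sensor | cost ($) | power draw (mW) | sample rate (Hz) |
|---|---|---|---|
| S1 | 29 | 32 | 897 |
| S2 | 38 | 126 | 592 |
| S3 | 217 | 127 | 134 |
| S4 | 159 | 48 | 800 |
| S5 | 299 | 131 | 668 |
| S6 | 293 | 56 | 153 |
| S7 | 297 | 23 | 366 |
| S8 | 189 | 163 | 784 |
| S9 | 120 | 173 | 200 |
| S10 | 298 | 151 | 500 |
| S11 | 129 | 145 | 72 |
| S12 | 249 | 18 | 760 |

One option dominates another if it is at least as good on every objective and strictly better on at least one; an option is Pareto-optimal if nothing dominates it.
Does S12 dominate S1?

S12 vs S1: S12 is worse on cost (249 vs 29), so it does not dominate S1.

No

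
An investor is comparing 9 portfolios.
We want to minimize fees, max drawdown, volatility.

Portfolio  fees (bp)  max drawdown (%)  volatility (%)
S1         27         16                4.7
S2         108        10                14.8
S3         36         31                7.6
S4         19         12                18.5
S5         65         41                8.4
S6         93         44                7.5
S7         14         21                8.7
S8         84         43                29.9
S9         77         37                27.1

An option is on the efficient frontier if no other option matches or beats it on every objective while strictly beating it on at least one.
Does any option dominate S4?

No

S1: worse on fees (27 vs 19).
S2: worse on fees (108 vs 19).
S3: worse on fees (36 vs 19).
S5: worse on fees (65 vs 19).
S6: worse on fees (93 vs 19).
S7: worse on max drawdown (21 vs 12).
S8: worse on fees (84 vs 19).
S9: worse on fees (77 vs 19).
No option is at least as good as S4 on every objective and strictly better on one.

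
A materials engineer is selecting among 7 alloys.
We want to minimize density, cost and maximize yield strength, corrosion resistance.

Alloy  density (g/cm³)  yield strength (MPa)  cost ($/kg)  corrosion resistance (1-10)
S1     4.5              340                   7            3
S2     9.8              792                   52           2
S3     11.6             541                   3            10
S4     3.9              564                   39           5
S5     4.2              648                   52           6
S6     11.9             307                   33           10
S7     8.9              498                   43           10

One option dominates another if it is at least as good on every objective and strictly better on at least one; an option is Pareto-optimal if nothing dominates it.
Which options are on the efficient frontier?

S1, S2, S3, S4, S5, S7

S1: not dominated.
S2: not dominated (best yield strength).
S3: not dominated (best cost).
S4: not dominated (best density).
S5: not dominated.
S6: dominated by S3 (density 11.6≤11.9, yield strength 541≥307, cost 3≤33, corrosion resistance 10≥10).
S7: not dominated.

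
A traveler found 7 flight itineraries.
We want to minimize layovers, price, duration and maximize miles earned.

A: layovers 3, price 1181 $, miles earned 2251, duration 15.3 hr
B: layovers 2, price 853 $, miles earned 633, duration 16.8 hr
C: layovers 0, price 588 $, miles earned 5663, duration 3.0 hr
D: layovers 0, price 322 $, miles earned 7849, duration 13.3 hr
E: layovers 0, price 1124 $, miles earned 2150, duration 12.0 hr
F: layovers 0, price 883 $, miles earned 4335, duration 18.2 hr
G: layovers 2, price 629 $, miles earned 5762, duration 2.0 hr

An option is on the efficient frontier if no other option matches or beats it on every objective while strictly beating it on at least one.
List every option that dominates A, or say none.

C: layovers 0≤3, price 588≤1181, miles earned 5663≥2251, duration 3.0≤15.3 — dominates A.
D: layovers 0≤3, price 322≤1181, miles earned 7849≥2251, duration 13.3≤15.3 — dominates A.
G: layovers 2≤3, price 629≤1181, miles earned 5762≥2251, duration 2.0≤15.3 — dominates A.
Others (B, E, F) are each worse than A on at least one objective.

C, D, G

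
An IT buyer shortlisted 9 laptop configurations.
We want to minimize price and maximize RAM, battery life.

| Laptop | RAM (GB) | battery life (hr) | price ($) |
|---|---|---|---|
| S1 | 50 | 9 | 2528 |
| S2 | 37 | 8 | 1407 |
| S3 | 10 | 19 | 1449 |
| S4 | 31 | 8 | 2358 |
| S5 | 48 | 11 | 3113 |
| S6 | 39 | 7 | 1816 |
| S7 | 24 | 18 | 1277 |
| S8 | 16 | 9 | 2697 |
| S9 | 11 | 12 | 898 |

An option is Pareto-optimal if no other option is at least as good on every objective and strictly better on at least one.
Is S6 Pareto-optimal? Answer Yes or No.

Yes

S1: worse on price (2528 vs 1816).
S2: worse on RAM (37 vs 39).
S3: worse on RAM (10 vs 39).
S4: worse on RAM (31 vs 39).
S5: worse on price (3113 vs 1816).
S7: worse on RAM (24 vs 39).
S8: worse on RAM (16 vs 39).
S9: worse on RAM (11 vs 39).
No option is at least as good as S6 on every objective and strictly better on one.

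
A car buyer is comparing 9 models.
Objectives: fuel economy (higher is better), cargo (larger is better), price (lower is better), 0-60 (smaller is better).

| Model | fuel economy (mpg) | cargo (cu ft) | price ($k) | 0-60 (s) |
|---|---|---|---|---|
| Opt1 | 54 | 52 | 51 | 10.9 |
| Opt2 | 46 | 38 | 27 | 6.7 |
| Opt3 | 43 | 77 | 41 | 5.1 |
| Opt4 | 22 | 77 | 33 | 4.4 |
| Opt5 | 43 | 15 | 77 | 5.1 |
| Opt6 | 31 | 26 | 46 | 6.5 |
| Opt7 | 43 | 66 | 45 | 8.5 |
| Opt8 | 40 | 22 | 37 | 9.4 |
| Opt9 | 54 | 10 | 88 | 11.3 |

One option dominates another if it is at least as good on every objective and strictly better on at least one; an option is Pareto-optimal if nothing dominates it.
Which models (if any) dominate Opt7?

Opt3

Opt3: fuel economy 43≥43, cargo 77≥66, price 41≤45, 0-60 5.1≤8.5 — dominates Opt7.
Others (Opt1, Opt2, Opt4, Opt5, Opt6, Opt8, Opt9) are each worse than Opt7 on at least one objective.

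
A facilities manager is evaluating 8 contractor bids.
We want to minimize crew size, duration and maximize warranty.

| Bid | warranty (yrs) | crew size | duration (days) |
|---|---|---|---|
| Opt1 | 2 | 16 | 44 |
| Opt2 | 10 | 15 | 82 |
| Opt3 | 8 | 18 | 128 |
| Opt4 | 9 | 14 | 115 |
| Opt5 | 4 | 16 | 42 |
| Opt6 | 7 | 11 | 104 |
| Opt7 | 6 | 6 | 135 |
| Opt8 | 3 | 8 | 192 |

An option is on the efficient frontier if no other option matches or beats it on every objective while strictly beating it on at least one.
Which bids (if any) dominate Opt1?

Opt5

Opt5: warranty 4≥2, crew size 16≤16, duration 42≤44 — dominates Opt1.
Others (Opt2, Opt3, Opt4, Opt6, Opt7, Opt8) are each worse than Opt1 on at least one objective.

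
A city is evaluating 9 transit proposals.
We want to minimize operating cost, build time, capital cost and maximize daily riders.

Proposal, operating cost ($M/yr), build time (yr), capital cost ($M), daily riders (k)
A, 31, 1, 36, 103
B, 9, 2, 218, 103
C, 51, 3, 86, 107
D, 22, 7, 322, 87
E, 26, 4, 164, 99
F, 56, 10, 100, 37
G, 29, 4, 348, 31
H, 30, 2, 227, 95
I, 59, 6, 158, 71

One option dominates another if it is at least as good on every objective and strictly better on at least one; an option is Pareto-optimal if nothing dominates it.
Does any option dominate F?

A vs F: operating cost 31≤56, build time 1≤10, capital cost 36≤100, daily riders 103≥37 — A is at least as good on every objective and strictly better on at least one, so A dominates F.

Yes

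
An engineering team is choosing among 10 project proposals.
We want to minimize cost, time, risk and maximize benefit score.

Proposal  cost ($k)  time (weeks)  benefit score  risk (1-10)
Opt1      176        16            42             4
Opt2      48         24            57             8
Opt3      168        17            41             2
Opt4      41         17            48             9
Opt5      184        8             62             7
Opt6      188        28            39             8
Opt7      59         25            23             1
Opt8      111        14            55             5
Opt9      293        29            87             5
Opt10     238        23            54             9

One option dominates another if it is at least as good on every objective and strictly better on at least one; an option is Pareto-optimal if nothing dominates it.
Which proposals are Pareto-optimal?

Opt1, Opt2, Opt3, Opt4, Opt5, Opt7, Opt8, Opt9

Opt1: not dominated.
Opt2: not dominated.
Opt3: not dominated.
Opt4: not dominated (best cost).
Opt5: not dominated (best time).
Opt6: dominated by Opt1 (cost 176≤188, time 16≤28, benefit score 42≥39, risk 4≤8).
Opt7: not dominated (best risk).
Opt8: not dominated.
Opt9: not dominated (best benefit score).
Opt10: dominated by Opt5 (cost 184≤238, time 8≤23, benefit score 62≥54, risk 7≤9).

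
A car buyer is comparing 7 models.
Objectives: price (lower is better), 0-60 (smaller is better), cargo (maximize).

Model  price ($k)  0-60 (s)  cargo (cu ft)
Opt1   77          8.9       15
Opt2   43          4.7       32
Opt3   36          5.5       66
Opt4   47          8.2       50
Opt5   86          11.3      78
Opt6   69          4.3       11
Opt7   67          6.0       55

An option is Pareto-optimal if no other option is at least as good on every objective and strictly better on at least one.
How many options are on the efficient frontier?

Opt1: dominated by Opt2 (price 43≤77, 0-60 4.7≤8.9, cargo 32≥15).
Opt2: not dominated.
Opt3: not dominated (best price).
Opt4: dominated by Opt3 (price 36≤47, 0-60 5.5≤8.2, cargo 66≥50).
Opt5: not dominated (best cargo).
Opt6: not dominated (best 0-60).
Opt7: dominated by Opt3 (price 36≤67, 0-60 5.5≤6.0, cargo 66≥55).
Pareto-optimal: Opt2, Opt3, Opt5, Opt6 → 4.

4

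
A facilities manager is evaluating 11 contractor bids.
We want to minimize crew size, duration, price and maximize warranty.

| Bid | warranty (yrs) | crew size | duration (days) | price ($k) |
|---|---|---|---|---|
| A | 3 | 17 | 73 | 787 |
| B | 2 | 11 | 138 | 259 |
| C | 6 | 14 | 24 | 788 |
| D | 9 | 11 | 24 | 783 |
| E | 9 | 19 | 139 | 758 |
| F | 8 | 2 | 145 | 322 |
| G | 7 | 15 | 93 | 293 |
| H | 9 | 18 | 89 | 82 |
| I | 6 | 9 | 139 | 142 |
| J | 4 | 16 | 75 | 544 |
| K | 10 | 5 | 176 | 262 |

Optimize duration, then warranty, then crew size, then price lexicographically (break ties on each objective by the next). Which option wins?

First minimize duration: best is 24, kept {C, D}.
Then maximize warranty: best is 9, kept {D}.

D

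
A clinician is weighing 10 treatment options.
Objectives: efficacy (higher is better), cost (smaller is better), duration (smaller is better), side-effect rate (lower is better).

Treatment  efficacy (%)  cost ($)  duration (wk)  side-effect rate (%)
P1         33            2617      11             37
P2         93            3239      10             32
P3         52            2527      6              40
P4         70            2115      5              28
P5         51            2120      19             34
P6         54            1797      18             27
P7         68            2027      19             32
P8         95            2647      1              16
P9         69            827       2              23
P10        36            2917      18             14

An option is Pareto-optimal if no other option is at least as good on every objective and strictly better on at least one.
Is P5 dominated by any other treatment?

Yes

P4 vs P5: efficacy 70≥51, cost 2115≤2120, duration 5≤19, side-effect rate 28≤34 — P4 is at least as good on every objective and strictly better on at least one, so P4 dominates P5.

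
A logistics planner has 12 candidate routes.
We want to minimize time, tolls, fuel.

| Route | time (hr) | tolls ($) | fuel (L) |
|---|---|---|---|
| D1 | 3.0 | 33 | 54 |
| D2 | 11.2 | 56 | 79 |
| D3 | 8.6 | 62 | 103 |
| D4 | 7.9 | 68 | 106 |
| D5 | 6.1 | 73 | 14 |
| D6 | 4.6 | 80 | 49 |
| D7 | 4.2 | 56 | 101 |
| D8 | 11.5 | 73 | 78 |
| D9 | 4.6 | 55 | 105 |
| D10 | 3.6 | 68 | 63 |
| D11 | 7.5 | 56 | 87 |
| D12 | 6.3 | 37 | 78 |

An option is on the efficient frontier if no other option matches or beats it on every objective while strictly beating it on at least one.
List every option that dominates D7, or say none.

D1: time 3.0≤4.2, tolls 33≤56, fuel 54≤101 — dominates D7.
Others (D2, D3, D4, D5, D6, D8, D9, D10, D11, D12) are each worse than D7 on at least one objective.

D1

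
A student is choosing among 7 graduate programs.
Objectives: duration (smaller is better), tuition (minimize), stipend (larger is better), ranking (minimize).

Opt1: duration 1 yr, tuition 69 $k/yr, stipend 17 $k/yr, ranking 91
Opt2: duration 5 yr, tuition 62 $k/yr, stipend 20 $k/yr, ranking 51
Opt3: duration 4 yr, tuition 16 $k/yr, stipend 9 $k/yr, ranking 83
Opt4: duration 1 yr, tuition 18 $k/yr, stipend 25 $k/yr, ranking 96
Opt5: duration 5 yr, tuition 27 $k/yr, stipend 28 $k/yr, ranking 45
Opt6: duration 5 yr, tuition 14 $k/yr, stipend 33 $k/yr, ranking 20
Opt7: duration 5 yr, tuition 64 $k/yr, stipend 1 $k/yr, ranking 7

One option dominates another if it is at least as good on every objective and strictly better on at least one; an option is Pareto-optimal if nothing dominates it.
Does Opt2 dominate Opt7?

No

Opt2 vs Opt7: Opt2 is worse on ranking (51 vs 7), so it does not dominate Opt7.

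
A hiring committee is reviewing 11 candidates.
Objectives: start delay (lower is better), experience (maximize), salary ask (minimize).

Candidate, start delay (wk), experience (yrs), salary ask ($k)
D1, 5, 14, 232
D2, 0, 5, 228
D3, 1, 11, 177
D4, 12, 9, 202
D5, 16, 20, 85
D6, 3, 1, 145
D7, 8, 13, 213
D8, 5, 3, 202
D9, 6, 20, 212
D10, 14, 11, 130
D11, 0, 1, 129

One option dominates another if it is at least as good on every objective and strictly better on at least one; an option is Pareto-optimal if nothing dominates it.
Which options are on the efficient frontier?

D1, D2, D3, D5, D9, D10, D11

D1: not dominated.
D2: not dominated.
D3: not dominated.
D4: dominated by D3 (start delay 1≤12, experience 11≥9, salary ask 177≤202).
D5: not dominated (best salary ask).
D6: dominated by D11 (start delay 0≤3, experience 1≥1, salary ask 129≤145).
D7: dominated by D9 (start delay 6≤8, experience 20≥13, salary ask 212≤213).
D8: dominated by D3 (start delay 1≤5, experience 11≥3, salary ask 177≤202).
D9: not dominated.
D10: not dominated.
D11: not dominated.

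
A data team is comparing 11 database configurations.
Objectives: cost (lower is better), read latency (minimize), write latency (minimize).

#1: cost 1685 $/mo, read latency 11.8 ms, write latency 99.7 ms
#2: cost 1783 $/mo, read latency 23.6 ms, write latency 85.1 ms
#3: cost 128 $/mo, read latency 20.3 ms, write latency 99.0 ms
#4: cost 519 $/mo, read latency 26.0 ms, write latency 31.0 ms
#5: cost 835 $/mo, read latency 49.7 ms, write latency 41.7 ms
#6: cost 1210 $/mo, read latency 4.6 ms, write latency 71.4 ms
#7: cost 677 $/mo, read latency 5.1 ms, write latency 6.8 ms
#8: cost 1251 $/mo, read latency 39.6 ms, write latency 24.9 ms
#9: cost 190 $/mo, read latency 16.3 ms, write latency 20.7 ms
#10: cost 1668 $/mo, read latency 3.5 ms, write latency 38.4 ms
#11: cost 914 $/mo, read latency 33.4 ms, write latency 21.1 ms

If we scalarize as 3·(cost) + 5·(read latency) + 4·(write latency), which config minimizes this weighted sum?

#1: 3·1685 + 5·11.8 + 4·99.7 = 5512.8
#2: 3·1783 + 5·23.6 + 4·85.1 = 5807.4
#3: 3·128 + 5·20.3 + 4·99.0 = 881.5
#4: 3·519 + 5·26.0 + 4·31.0 = 1811.0
#5: 3·835 + 5·49.7 + 4·41.7 = 2920.3
#6: 3·1210 + 5·4.6 + 4·71.4 = 3938.6
#7: 3·677 + 5·5.1 + 4·6.8 = 2083.7
#8: 3·1251 + 5·39.6 + 4·24.9 = 4050.6
#9: 3·190 + 5·16.3 + 4·20.7 = 734.3
#10: 3·1668 + 5·3.5 + 4·38.4 = 5175.1
#11: 3·914 + 5·33.4 + 4·21.1 = 2993.4
Lowest: #9 at 734.3.

#9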